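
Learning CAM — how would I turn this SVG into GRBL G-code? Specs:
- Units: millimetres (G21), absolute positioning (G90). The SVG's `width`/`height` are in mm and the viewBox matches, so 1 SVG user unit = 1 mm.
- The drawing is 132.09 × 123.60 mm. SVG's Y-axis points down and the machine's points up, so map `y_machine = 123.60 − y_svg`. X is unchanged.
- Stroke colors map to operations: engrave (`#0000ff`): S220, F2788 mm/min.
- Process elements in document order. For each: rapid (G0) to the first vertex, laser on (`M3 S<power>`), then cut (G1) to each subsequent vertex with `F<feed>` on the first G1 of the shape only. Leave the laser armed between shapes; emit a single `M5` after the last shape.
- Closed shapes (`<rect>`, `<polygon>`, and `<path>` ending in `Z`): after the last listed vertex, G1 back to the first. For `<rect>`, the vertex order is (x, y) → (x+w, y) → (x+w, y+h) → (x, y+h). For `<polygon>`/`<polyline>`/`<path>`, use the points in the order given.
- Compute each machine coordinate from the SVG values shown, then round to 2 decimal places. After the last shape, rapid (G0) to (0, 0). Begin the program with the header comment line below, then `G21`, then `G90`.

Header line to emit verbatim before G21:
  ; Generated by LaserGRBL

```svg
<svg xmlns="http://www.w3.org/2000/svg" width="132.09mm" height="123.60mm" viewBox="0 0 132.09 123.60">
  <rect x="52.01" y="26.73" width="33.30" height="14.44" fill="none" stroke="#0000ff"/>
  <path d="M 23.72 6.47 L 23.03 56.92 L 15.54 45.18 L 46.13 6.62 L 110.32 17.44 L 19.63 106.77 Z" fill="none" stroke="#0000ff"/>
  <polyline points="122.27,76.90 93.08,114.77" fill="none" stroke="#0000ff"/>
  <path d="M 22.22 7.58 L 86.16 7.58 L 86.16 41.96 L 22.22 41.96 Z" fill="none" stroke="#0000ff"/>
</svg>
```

Since the viewBox matches the mm dimensions, user units are millimetres directly. The only transform is the Y-flip y_m = 123.60 − y_svg.

Shape 1 is a rectangle drawn with `<rect>`. Its stroke #0000ff means engrave at S220, F2788. After flipping Y the toolpath is (52.01,96.87) → (85.31,96.87) → (85.31,82.43) → (52.01,82.43) → (52.01,96.87), returning to the start.

Shape 2 is a closed polygon drawn with `<path>`. Its stroke #0000ff means engrave at S220, F2788. After flipping Y the toolpath is (23.72,117.13) → (23.03,66.68) → (15.54,78.42) → (46.13,116.98) → (110.32,106.16) → (19.63,16.83) → (23.72,117.13), returning to the start.

Shape 3 is a line segment drawn with `<polyline>`. Its stroke #0000ff means engrave at S220, F2788. After flipping Y the toolpath is (122.27,46.70) → (93.08,8.83).

Shape 4 is a rectangle drawn with `<path>`. Its stroke #0000ff means engrave at S220, F2788. After flipping Y the toolpath is (22.22,116.02) → (86.16,116.02) → (86.16,81.64) → (22.22,81.64) → (22.22,116.02), returning to the start.

; Generated by LaserGRBL
G21
G90
G0 X52.01 Y96.87
M3 S220
G1 X85.31 Y96.87 F2788
G1 X85.31 Y82.43
G1 X52.01 Y82.43
G1 X52.01 Y96.87
G0 X23.72 Y117.13
M3 S220
G1 X23.03 Y66.68 F2788
G1 X15.54 Y78.42
G1 X46.13 Y116.98
G1 X110.32 Y106.16
G1 X19.63 Y16.83
G1 X23.72 Y117.13
G0 X122.27 Y46.70
M3 S220
G1 X93.08 Y8.83 F2788
G0 X22.22 Y116.02
M3 S220
G1 X86.16 Y116.02 F2788
G1 X86.16 Y81.64
G1 X22.22 Y81.64
G1 X22.22 Y116.02
M5
G0 X0.00 Y0.00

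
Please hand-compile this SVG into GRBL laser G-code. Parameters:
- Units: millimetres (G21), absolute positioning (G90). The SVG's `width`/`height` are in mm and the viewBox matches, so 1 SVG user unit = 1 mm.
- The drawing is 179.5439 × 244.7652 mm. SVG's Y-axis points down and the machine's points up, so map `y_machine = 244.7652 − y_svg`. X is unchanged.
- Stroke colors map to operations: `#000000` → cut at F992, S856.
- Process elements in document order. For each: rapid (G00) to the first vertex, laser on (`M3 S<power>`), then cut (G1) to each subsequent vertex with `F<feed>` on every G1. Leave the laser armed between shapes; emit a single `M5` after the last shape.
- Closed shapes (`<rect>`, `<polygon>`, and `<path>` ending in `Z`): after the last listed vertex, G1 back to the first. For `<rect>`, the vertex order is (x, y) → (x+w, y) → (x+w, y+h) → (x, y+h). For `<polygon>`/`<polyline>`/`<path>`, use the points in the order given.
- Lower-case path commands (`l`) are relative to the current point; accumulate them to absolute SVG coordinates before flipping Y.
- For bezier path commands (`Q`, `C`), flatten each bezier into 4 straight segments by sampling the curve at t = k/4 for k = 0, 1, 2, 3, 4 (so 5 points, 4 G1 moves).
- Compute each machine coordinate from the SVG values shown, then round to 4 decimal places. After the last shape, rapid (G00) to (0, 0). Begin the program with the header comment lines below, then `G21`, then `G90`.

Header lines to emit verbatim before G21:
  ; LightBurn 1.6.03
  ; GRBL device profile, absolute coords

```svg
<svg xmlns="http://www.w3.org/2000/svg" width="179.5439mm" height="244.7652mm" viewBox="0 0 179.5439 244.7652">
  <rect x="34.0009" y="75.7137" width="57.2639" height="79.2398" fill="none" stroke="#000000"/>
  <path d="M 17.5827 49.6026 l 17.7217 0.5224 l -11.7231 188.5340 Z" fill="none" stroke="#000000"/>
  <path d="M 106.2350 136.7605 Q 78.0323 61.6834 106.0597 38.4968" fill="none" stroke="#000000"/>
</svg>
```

; LightBurn 1.6.03
; GRBL device profile, absolute coords
G21
G90
G00 X34.0009 Y169.0515
M3 S856
G1 X91.2648 Y169.0515 F992
G1 X91.2648 Y89.8117 F992
G1 X34.0009 Y89.8117 F992
G1 X34.0009 Y169.0515 F992
G00 X17.5827 Y195.1626
M3 S856
G1 X35.3044 Y194.6402 F992
G1 X23.5813 Y6.1062 F992
G1 X17.5827 Y195.1626 F992
G00 X106.2350 Y108.0047
M3 S856
G1 X95.6480 Y142.3001 F992
G1 X92.0898 Y170.1092 F992
G1 X95.5604 Y191.4319 F992
G1 X106.0597 Y206.2684 F992
M5
G00 X0.0000 Y0.0000

viewBox `0 0 179.5439 244.7652` with mm width/height → 1 unit = 1 mm. Flip: y_m = 244.7652 − y_svg.

**Shape 1** — `<rect>` rectangle, stroke `#000000` → cut (S856, F992). Machine vertices: (34.0009,169.0515) → (91.2648,169.0515) → (91.2648,89.8117) → (34.0009,89.8117) → (34.0009,169.0515). Closed: final G1 returns to the first vertex.

**Shape 2** — `<path>` closed polygon, stroke `#000000` → cut (S856, F992). Machine vertices: (17.5827,195.1626) → (35.3044,194.6402) → (23.5813,6.1062) → (17.5827,195.1626). Closed: final G1 returns to the first vertex.

**Shape 3** — `<path>` quadratic bezier, stroke `#000000` → cut (S856, F992). Control points (SVG): P0=(106.2350,136.7605), P1=(78.0323,61.6834), P2=(106.0597,38.4968); sampled at t=k/4. Machine vertices: (106.2350,108.0047) → (95.6480,142.3001) → (92.0898,170.1092) → (95.5604,191.4319) → (106.0597,206.2684). Open path.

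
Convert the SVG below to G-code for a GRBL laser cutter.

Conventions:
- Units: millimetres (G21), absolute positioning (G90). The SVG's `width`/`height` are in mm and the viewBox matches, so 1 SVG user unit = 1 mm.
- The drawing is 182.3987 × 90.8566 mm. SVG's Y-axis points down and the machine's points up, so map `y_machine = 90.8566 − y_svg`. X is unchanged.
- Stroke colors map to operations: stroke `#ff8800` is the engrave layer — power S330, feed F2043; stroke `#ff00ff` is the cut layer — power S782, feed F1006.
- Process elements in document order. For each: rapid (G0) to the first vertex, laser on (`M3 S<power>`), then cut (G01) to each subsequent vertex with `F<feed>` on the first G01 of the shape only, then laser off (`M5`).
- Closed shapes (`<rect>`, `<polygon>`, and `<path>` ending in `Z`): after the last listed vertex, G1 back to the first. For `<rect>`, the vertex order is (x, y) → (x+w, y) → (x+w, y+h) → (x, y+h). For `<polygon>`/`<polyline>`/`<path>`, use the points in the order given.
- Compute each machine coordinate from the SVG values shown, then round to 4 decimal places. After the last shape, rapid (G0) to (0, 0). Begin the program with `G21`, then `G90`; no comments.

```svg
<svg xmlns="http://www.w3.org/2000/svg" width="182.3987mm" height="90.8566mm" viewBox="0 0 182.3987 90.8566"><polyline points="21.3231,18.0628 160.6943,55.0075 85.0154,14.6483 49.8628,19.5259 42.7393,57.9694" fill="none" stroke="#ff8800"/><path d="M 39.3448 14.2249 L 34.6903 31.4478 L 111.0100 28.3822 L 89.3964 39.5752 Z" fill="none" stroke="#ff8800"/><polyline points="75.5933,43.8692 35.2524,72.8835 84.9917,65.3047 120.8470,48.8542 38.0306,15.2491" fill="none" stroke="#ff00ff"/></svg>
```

viewBox `0 0 182.3987 90.8566` with mm width/height → 1 unit = 1 mm. Flip: y_m = 90.8566 − y_svg.

**Shape 1** — `<polyline>` open polyline, stroke `#ff8800` → engrave (S330, F2043). Machine vertices: (21.3231,72.7938) → (160.6943,35.8491) → (85.0154,76.2083) → (49.8628,71.3307) → (42.7393,32.8872). Open path.

**Shape 2** — `<path>` closed polygon, stroke `#ff8800` → engrave (S330, F2043). Machine vertices: (39.3448,76.6317) → (34.6903,59.4088) → (111.0100,62.4744) → (89.3964,51.2814) → (39.3448,76.6317). Closed: final G1 returns to the first vertex.

**Shape 3** — `<polyline>` open polyline, stroke `#ff00ff` → cut (S782, F1006). Machine vertices: (75.5933,46.9874) → (35.2524,17.9731) → (84.9917,25.5519) → (120.8470,42.0024) → (38.0306,75.6075). Open path.

G21
G90
G0 X21.3231 Y72.7938
M3 S330
G01 X160.6943 Y35.8491 F2043
G01 X85.0154 Y76.2083
G01 X49.8628 Y71.3307
G01 X42.7393 Y32.8872
M5
G0 X39.3448 Y76.6317
M3 S330
G01 X34.6903 Y59.4088 F2043
G01 X111.0100 Y62.4744
G01 X89.3964 Y51.2814
G01 X39.3448 Y76.6317
M5
G0 X75.5933 Y46.9874
M3 S782
G01 X35.2524 Y17.9731 F1006
G01 X84.9917 Y25.5519
G01 X120.8470 Y42.0024
G01 X38.0306 Y75.6075
M5
G0 X0.0000 Y0.0000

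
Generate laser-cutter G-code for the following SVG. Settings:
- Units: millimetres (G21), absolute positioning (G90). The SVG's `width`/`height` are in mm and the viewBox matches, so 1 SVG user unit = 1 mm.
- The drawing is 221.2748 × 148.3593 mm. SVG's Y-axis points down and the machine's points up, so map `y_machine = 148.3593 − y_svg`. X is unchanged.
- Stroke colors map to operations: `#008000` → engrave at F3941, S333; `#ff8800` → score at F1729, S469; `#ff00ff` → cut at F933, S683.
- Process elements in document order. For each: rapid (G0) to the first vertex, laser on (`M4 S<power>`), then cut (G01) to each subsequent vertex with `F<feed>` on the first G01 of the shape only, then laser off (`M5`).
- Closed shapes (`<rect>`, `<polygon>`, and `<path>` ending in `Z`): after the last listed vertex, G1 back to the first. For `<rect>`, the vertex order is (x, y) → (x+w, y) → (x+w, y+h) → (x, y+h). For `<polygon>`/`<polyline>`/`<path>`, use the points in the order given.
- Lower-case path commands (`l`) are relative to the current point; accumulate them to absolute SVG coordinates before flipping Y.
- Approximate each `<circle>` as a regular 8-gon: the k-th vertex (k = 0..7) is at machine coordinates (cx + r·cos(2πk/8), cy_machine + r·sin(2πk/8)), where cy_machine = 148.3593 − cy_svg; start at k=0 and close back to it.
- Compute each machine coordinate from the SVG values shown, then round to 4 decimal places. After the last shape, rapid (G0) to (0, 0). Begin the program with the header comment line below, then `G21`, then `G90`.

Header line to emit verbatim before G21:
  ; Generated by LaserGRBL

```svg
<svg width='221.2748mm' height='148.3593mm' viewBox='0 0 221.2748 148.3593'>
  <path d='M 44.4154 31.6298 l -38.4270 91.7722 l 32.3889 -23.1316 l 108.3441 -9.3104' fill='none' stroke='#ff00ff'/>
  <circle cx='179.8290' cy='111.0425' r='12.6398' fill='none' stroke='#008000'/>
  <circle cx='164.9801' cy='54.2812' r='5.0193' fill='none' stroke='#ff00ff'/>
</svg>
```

; Generated by LaserGRBL
G21
G90
G0 X44.4154 Y116.7295
M4 S683
G01 X5.9884 Y24.9573 F933
G01 X38.3773 Y48.0889
G01 X146.7214 Y57.3993
M5
G0 X192.4688 Y37.3168
M4 S333
G01 X188.7667 Y46.2545 F3941
G01 X179.8290 Y49.9566
G01 X170.8913 Y46.2545
G01 X167.1892 Y37.3168
G01 X170.8913 Y28.3791
G01 X179.8290 Y24.6770
G01 X188.7667 Y28.3791
G01 X192.4688 Y37.3168
M5
G0 X169.9994 Y94.0781
M4 S683
G01 X168.5293 Y97.6273 F933
G01 X164.9801 Y99.0974
G01 X161.4309 Y97.6273
G01 X159.9608 Y94.0781
G01 X161.4309 Y90.5289
G01 X164.9801 Y89.0588
G01 X168.5293 Y90.5289
G01 X169.9994 Y94.0781
M5
G0 X0.0000 Y0.0000

viewBox `0 0 221.2748 148.3593` with mm width/height → 1 unit = 1 mm. Flip: y_m = 148.3593 − y_svg.

**Shape 1** — `<path>` open polyline, stroke `#ff00ff` → cut (S683, F933). Machine vertices: (44.4154,116.7295) → (5.9884,24.9573) → (38.3773,48.0889) → (146.7214,57.3993). Open path.

**Shape 2** — `<circle>` circle, stroke `#008000` → engrave (S333, F3941). Machine vertices: (192.4688,37.3168) → (188.7667,46.2545) → (179.8290,49.9566) → (170.8913,46.2545) → (167.1892,37.3168) → (170.8913,28.3791) → (179.8290,24.6770) → (188.7667,28.3791) → (192.4688,37.3168). Closed: final G1 returns to the first vertex.

**Shape 3** — `<circle>` circle, stroke `#ff00ff` → cut (S683, F933). Machine vertices: (169.9994,94.0781) → (168.5293,97.6273) → (164.9801,99.0974) → (161.4309,97.6273) → (159.9608,94.0781) → (161.4309,90.5289) → (164.9801,89.0588) → (168.5293,90.5289) → (169.9994,94.0781). Closed: final G1 returns to the first vertex.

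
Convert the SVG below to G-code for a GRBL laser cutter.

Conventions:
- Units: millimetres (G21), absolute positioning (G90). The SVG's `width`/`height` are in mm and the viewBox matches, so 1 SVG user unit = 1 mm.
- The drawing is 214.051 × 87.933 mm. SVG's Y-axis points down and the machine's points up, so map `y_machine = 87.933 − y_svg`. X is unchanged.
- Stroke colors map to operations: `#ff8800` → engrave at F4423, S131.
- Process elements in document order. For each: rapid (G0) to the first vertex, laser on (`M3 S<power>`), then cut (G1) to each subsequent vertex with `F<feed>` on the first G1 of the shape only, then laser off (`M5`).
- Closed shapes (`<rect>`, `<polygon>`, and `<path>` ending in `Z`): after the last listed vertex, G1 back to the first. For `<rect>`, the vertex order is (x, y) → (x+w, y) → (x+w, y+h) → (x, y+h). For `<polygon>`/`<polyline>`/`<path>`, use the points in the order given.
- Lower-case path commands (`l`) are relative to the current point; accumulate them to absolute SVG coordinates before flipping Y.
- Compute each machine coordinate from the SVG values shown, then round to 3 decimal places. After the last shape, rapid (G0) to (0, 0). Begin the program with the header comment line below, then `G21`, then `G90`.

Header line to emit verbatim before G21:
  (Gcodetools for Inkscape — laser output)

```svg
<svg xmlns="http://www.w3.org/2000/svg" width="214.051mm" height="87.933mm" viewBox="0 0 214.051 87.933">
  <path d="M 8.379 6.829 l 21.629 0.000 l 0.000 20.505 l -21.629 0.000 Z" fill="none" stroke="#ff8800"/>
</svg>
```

viewBox `0 0 214.051 87.933` with mm width/height → 1 unit = 1 mm. Flip: y_m = 87.933 − y_svg.

**Shape 1** — `<path>` rectangle, stroke `#ff8800` → engrave (S131, F4423). Machine vertices: (8.379,81.104) → (30.008,81.104) → (30.008,60.599) → (8.379,60.599) → (8.379,81.104). Closed: final G1 returns to the first vertex.

(Gcodetools for Inkscape — laser output)
G21
G90
G0 X8.379 Y81.104
M3 S131
G1 X30.008 Y81.104 F4423
G1 X30.008 Y60.599
G1 X8.379 Y60.599
G1 X8.379 Y81.104
M5
G0 X0.000 Y0.000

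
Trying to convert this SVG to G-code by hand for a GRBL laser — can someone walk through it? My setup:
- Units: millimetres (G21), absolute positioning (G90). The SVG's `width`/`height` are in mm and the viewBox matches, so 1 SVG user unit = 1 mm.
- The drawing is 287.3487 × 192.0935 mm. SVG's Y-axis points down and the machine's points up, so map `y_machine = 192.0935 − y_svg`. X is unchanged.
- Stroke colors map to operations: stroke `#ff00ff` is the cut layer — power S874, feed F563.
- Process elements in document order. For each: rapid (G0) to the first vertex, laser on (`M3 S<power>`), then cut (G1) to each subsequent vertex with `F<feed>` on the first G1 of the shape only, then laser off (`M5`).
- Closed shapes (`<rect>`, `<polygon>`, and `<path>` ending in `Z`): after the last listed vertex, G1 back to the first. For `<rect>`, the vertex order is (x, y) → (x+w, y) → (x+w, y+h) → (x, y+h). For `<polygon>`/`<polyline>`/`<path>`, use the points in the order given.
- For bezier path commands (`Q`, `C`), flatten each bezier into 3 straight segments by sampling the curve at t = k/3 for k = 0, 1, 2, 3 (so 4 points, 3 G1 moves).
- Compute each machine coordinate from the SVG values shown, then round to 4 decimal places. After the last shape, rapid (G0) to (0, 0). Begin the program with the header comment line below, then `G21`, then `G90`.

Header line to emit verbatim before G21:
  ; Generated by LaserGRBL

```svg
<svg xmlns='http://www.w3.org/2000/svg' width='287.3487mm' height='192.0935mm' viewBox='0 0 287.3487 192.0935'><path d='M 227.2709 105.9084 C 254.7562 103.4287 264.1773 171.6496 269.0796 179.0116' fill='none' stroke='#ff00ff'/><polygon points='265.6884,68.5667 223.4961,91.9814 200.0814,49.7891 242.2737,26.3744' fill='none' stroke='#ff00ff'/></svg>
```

1 u = 1 mm; y_m = 192.0935 − y.

[1] `<path>` cubic bezier, #ff00ff→cut S874 F563: (227.2709,86.1851) → (249.2365,69.9705) → (262.1694,35.8576) → (269.0796,13.0819)

[2] `<polygon>` regular polygon, #ff00ff→cut S874 F563: (265.6884,123.5268) → (223.4961,100.1121) → (200.0814,142.3044) → (242.2737,165.7191) → (265.6884,123.5268) (closed)

; Generated by LaserGRBL
G21
G90
G0 X227.2709 Y86.1851
M3 S874
G1 X249.2365 Y69.9705 F563
G1 X262.1694 Y35.8576
G1 X269.0796 Y13.0819
M5
G0 X265.6884 Y123.5268
M3 S874
G1 X223.4961 Y100.1121 F563
G1 X200.0814 Y142.3044
G1 X242.2737 Y165.7191
G1 X265.6884 Y123.5268
M5
G0 X0.0000 Y0.0000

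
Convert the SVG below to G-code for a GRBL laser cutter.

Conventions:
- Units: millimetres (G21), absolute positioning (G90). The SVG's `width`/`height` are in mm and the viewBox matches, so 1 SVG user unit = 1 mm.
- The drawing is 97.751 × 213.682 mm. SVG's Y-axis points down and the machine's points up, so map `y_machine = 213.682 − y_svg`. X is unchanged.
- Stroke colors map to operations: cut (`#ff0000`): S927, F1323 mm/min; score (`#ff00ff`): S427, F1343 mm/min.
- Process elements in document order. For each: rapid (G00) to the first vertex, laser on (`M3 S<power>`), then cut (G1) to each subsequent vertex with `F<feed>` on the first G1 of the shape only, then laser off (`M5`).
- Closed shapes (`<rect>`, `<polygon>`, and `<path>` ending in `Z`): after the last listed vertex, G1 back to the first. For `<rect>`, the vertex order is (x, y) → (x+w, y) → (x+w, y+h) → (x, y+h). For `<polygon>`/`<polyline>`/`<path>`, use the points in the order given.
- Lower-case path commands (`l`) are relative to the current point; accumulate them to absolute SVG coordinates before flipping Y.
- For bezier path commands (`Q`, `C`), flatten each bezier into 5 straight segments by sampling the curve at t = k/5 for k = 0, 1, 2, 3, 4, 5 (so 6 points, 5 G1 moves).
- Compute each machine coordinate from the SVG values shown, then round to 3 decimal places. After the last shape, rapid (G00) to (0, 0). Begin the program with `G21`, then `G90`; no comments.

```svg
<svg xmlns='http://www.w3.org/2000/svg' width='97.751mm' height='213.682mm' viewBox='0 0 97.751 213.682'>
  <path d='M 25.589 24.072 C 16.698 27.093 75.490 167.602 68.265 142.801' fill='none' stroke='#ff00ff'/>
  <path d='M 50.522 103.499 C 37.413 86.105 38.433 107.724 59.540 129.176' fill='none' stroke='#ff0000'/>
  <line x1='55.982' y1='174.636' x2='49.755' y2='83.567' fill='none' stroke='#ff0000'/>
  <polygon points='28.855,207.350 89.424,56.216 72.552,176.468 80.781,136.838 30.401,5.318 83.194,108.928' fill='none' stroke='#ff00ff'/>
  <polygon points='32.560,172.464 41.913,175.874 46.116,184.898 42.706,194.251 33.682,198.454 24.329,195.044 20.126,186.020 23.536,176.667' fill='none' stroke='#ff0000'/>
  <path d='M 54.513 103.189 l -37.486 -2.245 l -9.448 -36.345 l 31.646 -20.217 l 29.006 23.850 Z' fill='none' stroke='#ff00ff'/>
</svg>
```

1 u = 1 mm; y_m = 213.682 − y.

[1] `<path>` cubic bezier, #ff00ff→score S427 F1343: (25.589,189.610) → (27.307,173.721) → (38.851,139.370) → (53.804,101.090) → (65.748,73.415) → (68.265,70.881)

[2] `<path>` cubic bezier, #ff0000→cut S927 F1323: (50.522,110.183) → (44.400,116.251) → (41.954,114.837) → (43.472,107.821) → (49.239,97.084) → (59.540,84.506)

[3] `<line>` line segment, #ff0000→cut S927 F1323: (55.982,39.046) → (49.755,130.115)

[4] `<polygon>` closed polygon, #ff00ff→score S427 F1343: (28.855,6.332) → (89.424,157.466) → (72.552,37.214) → (80.781,76.844) → (30.401,208.364) → (83.194,104.754) → (28.855,6.332) (closed)

[5] `<polygon>` regular polygon, #ff0000→cut S927 F1323: (32.560,41.218) → (41.913,37.808) → (46.116,28.784) → (42.706,19.431) → (33.682,15.228) → (24.329,18.638) → (20.126,27.662) → (23.536,37.015) → (32.560,41.218) (closed)

[6] `<path>` regular polygon, #ff00ff→score S427 F1343: (54.513,110.493) → (17.027,112.738) → (7.579,149.083) → (39.225,169.300) → (68.231,145.450) → (54.513,110.493) (closed)

G21
G90
G00 X25.589 Y189.610
M3 S427
G1 X27.307 Y173.721 F1343
G1 X38.851 Y139.370
G1 X53.804 Y101.090
G1 X65.748 Y73.415
G1 X68.265 Y70.881
M5
G00 X50.522 Y110.183
M3 S927
G1 X44.400 Y116.251 F1323
G1 X41.954 Y114.837
G1 X43.472 Y107.821
G1 X49.239 Y97.084
G1 X59.540 Y84.506
M5
G00 X55.982 Y39.046
M3 S927
G1 X49.755 Y130.115 F1323
M5
G00 X28.855 Y6.332
M3 S427
G1 X89.424 Y157.466 F1343
G1 X72.552 Y37.214
G1 X80.781 Y76.844
G1 X30.401 Y208.364
G1 X83.194 Y104.754
G1 X28.855 Y6.332
M5
G00 X32.560 Y41.218
M3 S927
G1 X41.913 Y37.808 F1323
G1 X46.116 Y28.784
G1 X42.706 Y19.431
G1 X33.682 Y15.228
G1 X24.329 Y18.638
G1 X20.126 Y27.662
G1 X23.536 Y37.015
G1 X32.560 Y41.218
M5
G00 X54.513 Y110.493
M3 S427
G1 X17.027 Y112.738 F1343
G1 X7.579 Y149.083
G1 X39.225 Y169.300
G1 X68.231 Y145.450
G1 X54.513 Y110.493
M5
G00 X0.000 Y0.000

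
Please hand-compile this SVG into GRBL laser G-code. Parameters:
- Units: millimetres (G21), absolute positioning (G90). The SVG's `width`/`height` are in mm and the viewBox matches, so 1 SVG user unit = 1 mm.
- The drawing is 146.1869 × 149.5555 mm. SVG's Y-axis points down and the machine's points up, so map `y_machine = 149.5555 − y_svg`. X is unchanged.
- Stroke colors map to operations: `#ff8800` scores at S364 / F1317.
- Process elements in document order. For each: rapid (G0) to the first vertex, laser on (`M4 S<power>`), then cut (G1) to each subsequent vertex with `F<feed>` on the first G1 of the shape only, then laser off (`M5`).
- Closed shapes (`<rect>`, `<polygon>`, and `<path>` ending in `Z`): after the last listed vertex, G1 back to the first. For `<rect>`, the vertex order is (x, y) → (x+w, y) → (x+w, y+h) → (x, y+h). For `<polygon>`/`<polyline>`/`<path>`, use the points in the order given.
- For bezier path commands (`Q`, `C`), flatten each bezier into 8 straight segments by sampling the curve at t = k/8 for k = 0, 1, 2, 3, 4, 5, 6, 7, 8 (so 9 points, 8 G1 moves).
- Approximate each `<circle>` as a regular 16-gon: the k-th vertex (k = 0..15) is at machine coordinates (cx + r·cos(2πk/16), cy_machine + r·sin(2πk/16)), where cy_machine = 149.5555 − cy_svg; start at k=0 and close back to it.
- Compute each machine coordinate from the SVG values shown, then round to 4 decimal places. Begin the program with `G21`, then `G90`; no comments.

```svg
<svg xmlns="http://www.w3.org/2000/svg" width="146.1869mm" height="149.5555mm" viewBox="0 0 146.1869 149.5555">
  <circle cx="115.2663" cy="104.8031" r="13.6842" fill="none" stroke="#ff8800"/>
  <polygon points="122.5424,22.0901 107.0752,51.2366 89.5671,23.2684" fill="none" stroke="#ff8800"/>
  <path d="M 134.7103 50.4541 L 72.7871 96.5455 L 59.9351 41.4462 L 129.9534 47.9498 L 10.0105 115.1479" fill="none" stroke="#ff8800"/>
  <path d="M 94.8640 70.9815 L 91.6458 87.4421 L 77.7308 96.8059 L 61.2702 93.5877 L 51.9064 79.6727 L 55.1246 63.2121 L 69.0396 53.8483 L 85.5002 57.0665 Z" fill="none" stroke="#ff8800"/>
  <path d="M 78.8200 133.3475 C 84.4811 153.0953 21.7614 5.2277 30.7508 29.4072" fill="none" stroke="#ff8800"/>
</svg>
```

G21
G90
G0 X128.9505 Y44.7524
M4 S364
G1 X127.9089 Y49.9891 F1317
G1 X124.9425 Y54.4286
G1 X120.5030 Y57.3950
G1 X115.2663 Y58.4366
G1 X110.0296 Y57.3950
G1 X105.5901 Y54.4286
G1 X102.6237 Y49.9891
G1 X101.5821 Y44.7524
G1 X102.6237 Y39.5157
G1 X105.5901 Y35.0762
G1 X110.0296 Y32.1098
G1 X115.2663 Y31.0682
G1 X120.5030 Y32.1098
G1 X124.9425 Y35.0762
G1 X127.9089 Y39.5157
G1 X128.9505 Y44.7524
M5
G0 X122.5424 Y127.4654
M4 S364
G1 X107.0752 Y98.3189 F1317
G1 X89.5671 Y126.2871
G1 X122.5424 Y127.4654
M5
G0 X134.7103 Y99.1014
M4 S364
G1 X72.7871 Y53.0100 F1317
G1 X59.9351 Y108.1093
G1 X129.9534 Y101.6057
G1 X10.0105 Y34.4076
M5
G0 X94.8640 Y78.5740
M4 S364
G1 X91.6458 Y62.1134 F1317
G1 X77.7308 Y52.7496
G1 X61.2702 Y55.9678
G1 X51.9064 Y69.8828
G1 X55.1246 Y86.3434
G1 X69.0396 Y95.7072
G1 X85.5002 Y92.4890
G1 X94.8640 Y78.5740
M5
G0 X78.8200 Y16.2080
M4 S364
G1 X78.0112 Y15.9961 F1317
G1 X72.4333 Y27.5178
G1 X63.7281 Y46.7926
G1 X53.5373 Y69.8400
G1 X43.5024 Y92.6798
G1 X35.2653 Y111.3313
G1 X30.4675 Y121.8143
G1 X30.7508 Y120.1483
M5

viewBox `0 0 146.1869 149.5555` with mm width/height → 1 unit = 1 mm. Flip: y_m = 149.5555 − y_svg.

**Shape 1** — `<circle>` circle, stroke `#ff8800` → score (S364, F1317). Machine vertices: (128.9505,44.7524) → (127.9089,49.9891) → (124.9425,54.4286) → (120.5030,57.3950) → (115.2663,58.4366) → (110.0296,57.3950) → (105.5901,54.4286) → (102.6237,49.9891) → (101.5821,44.7524) → (102.6237,39.5157) → (105.5901,35.0762) → (110.0296,32.1098) → (115.2663,31.0682) → (120.5030,32.1098) → (124.9425,35.0762) → (127.9089,39.5157) → (128.9505,44.7524). Closed: final G1 returns to the first vertex.

**Shape 2** — `<polygon>` regular polygon, stroke `#ff8800` → score (S364, F1317). Machine vertices: (122.5424,127.4654) → (107.0752,98.3189) → (89.5671,126.2871) → (122.5424,127.4654). Closed: final G1 returns to the first vertex.

**Shape 3** — `<path>` open polyline, stroke `#ff8800` → score (S364, F1317). Machine vertices: (134.7103,99.1014) → (72.7871,53.0100) → (59.9351,108.1093) → (129.9534,101.6057) → (10.0105,34.4076). Open path.

**Shape 4** — `<path>` regular polygon, stroke `#ff8800` → score (S364, F1317). Machine vertices: (94.8640,78.5740) → (91.6458,62.1134) → (77.7308,52.7496) → (61.2702,55.9678) → (51.9064,69.8828) → (55.1246,86.3434) → (69.0396,95.7072) → (85.5002,92.4890) → (94.8640,78.5740). Closed: final G1 returns to the first vertex.

**Shape 5** — `<path>` cubic bezier, stroke `#ff8800` → score (S364, F1317). Control points (SVG): P0=(78.8200,133.3475), P1=(84.4811,153.0953), P2=(21.7614,5.2277), P3=(30.7508,29.4072); sampled at t=k/8. Machine vertices: (78.8200,16.2080) → (78.0112,15.9961) → (72.4333,27.5178) → (63.7281,46.7926) → (53.5373,69.8400) → (43.5024,92.6798) → (35.2653,111.3313) → (30.4675,121.8143) → (30.7508,120.1483). Open path.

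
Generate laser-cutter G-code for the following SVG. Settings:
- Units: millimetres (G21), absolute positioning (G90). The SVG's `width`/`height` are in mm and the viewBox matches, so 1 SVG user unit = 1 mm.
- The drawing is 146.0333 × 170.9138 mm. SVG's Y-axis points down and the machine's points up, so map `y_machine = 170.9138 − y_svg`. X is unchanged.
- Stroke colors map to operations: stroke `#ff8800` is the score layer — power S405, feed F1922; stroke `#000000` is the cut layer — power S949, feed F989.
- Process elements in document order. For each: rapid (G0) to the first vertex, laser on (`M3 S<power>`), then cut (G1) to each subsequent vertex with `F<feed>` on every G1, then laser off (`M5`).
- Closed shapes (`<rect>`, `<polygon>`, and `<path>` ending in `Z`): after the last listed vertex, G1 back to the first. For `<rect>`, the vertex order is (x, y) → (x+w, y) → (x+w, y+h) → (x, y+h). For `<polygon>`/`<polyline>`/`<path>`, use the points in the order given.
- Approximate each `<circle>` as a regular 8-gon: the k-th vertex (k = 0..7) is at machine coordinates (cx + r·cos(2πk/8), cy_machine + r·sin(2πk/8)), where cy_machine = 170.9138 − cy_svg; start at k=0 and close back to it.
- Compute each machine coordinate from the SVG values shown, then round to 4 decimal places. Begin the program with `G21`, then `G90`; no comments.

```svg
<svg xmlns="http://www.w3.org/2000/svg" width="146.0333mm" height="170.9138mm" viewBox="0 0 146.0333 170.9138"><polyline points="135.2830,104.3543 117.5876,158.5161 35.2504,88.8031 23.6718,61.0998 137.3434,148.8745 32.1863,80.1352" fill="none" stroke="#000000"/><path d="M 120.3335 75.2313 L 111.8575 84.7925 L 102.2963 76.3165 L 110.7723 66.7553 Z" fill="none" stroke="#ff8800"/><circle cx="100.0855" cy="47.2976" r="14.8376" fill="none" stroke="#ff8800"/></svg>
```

G21
G90
G0 X135.2830 Y66.5595
M3 S949
G1 X117.5876 Y12.3977 F989
G1 X35.2504 Y82.1107 F989
G1 X23.6718 Y109.8140 F989
G1 X137.3434 Y22.0393 F989
G1 X32.1863 Y90.7786 F989
M5
G0 X120.3335 Y95.6825
M3 S405
G1 X111.8575 Y86.1213 F1922
G1 X102.2963 Y94.5973 F1922
G1 X110.7723 Y104.1585 F1922
G1 X120.3335 Y95.6825 F1922
M5
G0 X114.9231 Y123.6162
M3 S405
G1 X110.5773 Y134.1080 F1922
G1 X100.0855 Y138.4538 F1922
G1 X89.5937 Y134.1080 F1922
G1 X85.2479 Y123.6162 F1922
G1 X89.5937 Y113.1244 F1922
G1 X100.0855 Y108.7786 F1922
G1 X110.5773 Y113.1244 F1922
G1 X114.9231 Y123.6162 F1922
M5

viewBox `0 0 146.0333 170.9138` with mm width/height → 1 unit = 1 mm. Flip: y_m = 170.9138 − y_svg.

**Shape 1** — `<polyline>` open polyline, stroke `#000000` → cut (S949, F989). Machine vertices: (135.2830,66.5595) → (117.5876,12.3977) → (35.2504,82.1107) → (23.6718,109.8140) → (137.3434,22.0393) → (32.1863,90.7786). Open path.

**Shape 2** — `<path>` regular polygon, stroke `#ff8800` → score (S405, F1922). Machine vertices: (120.3335,95.6825) → (111.8575,86.1213) → (102.2963,94.5973) → (110.7723,104.1585) → (120.3335,95.6825). Closed: final G1 returns to the first vertex.

**Shape 3** — `<circle>` circle, stroke `#ff8800` → score (S405, F1922). Machine vertices: (114.9231,123.6162) → (110.5773,134.1080) → (100.0855,138.4538) → (89.5937,134.1080) → (85.2479,123.6162) → (89.5937,113.1244) → (100.0855,108.7786) → (110.5773,113.1244) → (114.9231,123.6162). Closed: final G1 returns to the first vertex.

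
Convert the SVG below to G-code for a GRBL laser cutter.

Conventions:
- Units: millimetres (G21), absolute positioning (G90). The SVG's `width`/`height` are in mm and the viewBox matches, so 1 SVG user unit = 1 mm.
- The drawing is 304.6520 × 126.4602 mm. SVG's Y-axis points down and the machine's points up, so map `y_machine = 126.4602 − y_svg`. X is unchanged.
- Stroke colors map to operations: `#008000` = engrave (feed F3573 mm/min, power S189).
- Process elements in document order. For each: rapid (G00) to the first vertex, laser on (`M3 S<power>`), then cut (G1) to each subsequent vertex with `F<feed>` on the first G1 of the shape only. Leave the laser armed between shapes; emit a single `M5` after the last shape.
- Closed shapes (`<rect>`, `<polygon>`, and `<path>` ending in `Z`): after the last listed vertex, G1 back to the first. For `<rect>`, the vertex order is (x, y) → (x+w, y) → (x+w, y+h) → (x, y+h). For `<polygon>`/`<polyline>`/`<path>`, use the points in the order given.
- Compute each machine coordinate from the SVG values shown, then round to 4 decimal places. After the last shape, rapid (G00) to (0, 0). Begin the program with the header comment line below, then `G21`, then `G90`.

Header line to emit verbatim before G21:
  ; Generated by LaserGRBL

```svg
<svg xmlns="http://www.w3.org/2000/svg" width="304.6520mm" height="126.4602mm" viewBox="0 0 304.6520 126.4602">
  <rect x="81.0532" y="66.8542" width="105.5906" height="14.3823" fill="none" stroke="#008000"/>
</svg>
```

; Generated by LaserGRBL
G21
G90
G00 X81.0532 Y59.6060
M3 S189
G1 X186.6438 Y59.6060 F3573
G1 X186.6438 Y45.2237
G1 X81.0532 Y45.2237
G1 X81.0532 Y59.6060
M5
G00 X0.0000 Y0.0000

Since the viewBox matches the mm dimensions, user units are millimetres directly. The only transform is the Y-flip y_m = 126.4602 − y_svg.

Shape 1 is a rectangle drawn with `<rect>`. Its stroke #008000 means engrave at S189, F3573. After flipping Y the toolpath is (81.0532,59.6060) → (186.6438,59.6060) → (186.6438,45.2237) → (81.0532,45.2237) → (81.0532,59.6060), returning to the start.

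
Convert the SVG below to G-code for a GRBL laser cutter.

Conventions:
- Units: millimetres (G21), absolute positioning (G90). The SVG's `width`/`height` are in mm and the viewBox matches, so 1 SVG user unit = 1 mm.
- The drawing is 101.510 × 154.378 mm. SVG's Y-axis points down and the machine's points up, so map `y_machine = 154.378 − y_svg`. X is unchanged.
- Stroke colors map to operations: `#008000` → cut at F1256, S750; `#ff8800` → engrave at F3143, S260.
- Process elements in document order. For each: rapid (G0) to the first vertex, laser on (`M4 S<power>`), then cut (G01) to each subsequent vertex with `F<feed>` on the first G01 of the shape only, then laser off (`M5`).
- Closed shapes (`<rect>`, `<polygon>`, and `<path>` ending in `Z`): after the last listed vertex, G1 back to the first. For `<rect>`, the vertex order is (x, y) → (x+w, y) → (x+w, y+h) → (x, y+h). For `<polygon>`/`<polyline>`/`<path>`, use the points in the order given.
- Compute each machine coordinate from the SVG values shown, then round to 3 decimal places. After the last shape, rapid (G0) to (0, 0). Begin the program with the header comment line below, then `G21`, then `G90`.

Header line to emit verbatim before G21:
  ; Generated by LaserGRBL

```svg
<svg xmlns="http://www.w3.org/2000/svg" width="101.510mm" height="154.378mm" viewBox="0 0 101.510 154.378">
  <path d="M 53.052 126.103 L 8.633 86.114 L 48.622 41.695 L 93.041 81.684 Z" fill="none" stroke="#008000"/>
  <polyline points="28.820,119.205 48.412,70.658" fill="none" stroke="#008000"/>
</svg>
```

viewBox `0 0 101.510 154.378` with mm width/height → 1 unit = 1 mm. Flip: y_m = 154.378 − y_svg.

**Shape 1** — `<path>` regular polygon, stroke `#008000` → cut (S750, F1256). Machine vertices: (53.052,28.275) → (8.633,68.264) → (48.622,112.683) → (93.041,72.694) → (53.052,28.275). Closed: final G1 returns to the first vertex.

**Shape 2** — `<polyline>` line segment, stroke `#008000` → cut (S750, F1256). Machine vertices: (28.820,35.173) → (48.412,83.720). Open path.

; Generated by LaserGRBL
G21
G90
G0 X53.052 Y28.275
M4 S750
G01 X8.633 Y68.264 F1256
G01 X48.622 Y112.683
G01 X93.041 Y72.694
G01 X53.052 Y28.275
M5
G0 X28.820 Y35.173
M4 S750
G01 X48.412 Y83.720 F1256
M5
G0 X0.000 Y0.000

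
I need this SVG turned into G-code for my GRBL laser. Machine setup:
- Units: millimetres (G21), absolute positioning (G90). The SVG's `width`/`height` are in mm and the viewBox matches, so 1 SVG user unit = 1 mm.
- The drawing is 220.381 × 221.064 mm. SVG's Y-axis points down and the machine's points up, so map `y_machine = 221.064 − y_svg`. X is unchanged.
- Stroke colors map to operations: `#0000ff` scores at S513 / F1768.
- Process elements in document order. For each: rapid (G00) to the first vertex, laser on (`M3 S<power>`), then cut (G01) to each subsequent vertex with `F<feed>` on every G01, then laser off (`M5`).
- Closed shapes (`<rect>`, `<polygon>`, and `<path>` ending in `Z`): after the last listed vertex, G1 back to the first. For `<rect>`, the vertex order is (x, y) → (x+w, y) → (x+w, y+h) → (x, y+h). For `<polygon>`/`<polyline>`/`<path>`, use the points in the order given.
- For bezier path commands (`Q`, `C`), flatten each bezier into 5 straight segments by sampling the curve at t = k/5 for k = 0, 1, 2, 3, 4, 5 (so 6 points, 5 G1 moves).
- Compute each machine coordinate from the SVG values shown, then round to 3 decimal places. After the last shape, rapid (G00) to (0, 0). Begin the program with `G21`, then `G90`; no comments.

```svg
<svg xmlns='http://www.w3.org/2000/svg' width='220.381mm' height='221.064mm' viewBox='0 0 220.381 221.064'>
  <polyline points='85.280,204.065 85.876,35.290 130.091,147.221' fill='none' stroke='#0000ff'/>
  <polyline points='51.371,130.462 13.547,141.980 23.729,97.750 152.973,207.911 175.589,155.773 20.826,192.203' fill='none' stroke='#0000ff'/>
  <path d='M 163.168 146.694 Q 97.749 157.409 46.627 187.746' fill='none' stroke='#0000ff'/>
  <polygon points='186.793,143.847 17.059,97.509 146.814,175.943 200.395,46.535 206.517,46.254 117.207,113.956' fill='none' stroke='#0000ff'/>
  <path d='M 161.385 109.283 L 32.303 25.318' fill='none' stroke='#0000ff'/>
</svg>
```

viewBox `0 0 220.381 221.064` with mm width/height → 1 unit = 1 mm. Flip: y_m = 221.064 − y_svg.

**Shape 1** — `<polyline>` open polyline, stroke `#0000ff` → score (S513, F1768). Machine vertices: (85.280,16.999) → (85.876,185.774) → (130.091,73.843). Open path.

**Shape 2** — `<polyline>` open polyline, stroke `#0000ff` → score (S513, F1768). Machine vertices: (51.371,90.602) → (13.547,79.084) → (23.729,123.314) → (152.973,13.153) → (175.589,65.291) → (20.826,28.861). Open path.

**Shape 3** — `<path>` quadratic bezier, stroke `#0000ff` → score (S513, F1768). Control points (SVG): P0=(163.168,146.694), P1=(97.749,157.409), P2=(46.627,187.746); sampled at t=k/5. Machine vertices: (163.168,74.370) → (137.572,69.299) → (113.120,62.658) → (89.812,54.448) → (67.648,44.668) → (46.627,33.318). Open path.

**Shape 4** — `<polygon>` closed polygon, stroke `#0000ff` → score (S513, F1768). Machine vertices: (186.793,77.217) → (17.059,123.555) → (146.814,45.121) → (200.395,174.529) → (206.517,174.810) → (117.207,107.108) → (186.793,77.217). Closed: final G1 returns to the first vertex.

**Shape 5** — `<path>` line segment, stroke `#0000ff` → score (S513, F1768). Machine vertices: (161.385,111.781) → (32.303,195.746). Open path.

G21
G90
G00 X85.280 Y16.999
M3 S513
G01 X85.876 Y185.774 F1768
G01 X130.091 Y73.843 F1768
M5
G00 X51.371 Y90.602
M3 S513
G01 X13.547 Y79.084 F1768
G01 X23.729 Y123.314 F1768
G01 X152.973 Y13.153 F1768
G01 X175.589 Y65.291 F1768
G01 X20.826 Y28.861 F1768
M5
G00 X163.168 Y74.370
M3 S513
G01 X137.572 Y69.299 F1768
G01 X113.120 Y62.658 F1768
G01 X89.812 Y54.448 F1768
G01 X67.648 Y44.668 F1768
G01 X46.627 Y33.318 F1768
M5
G00 X186.793 Y77.217
M3 S513
G01 X17.059 Y123.555 F1768
G01 X146.814 Y45.121 F1768
G01 X200.395 Y174.529 F1768
G01 X206.517 Y174.810 F1768
G01 X117.207 Y107.108 F1768
G01 X186.793 Y77.217 F1768
M5
G00 X161.385 Y111.781
M3 S513
G01 X32.303 Y195.746 F1768
M5
G00 X0.000 Y0.000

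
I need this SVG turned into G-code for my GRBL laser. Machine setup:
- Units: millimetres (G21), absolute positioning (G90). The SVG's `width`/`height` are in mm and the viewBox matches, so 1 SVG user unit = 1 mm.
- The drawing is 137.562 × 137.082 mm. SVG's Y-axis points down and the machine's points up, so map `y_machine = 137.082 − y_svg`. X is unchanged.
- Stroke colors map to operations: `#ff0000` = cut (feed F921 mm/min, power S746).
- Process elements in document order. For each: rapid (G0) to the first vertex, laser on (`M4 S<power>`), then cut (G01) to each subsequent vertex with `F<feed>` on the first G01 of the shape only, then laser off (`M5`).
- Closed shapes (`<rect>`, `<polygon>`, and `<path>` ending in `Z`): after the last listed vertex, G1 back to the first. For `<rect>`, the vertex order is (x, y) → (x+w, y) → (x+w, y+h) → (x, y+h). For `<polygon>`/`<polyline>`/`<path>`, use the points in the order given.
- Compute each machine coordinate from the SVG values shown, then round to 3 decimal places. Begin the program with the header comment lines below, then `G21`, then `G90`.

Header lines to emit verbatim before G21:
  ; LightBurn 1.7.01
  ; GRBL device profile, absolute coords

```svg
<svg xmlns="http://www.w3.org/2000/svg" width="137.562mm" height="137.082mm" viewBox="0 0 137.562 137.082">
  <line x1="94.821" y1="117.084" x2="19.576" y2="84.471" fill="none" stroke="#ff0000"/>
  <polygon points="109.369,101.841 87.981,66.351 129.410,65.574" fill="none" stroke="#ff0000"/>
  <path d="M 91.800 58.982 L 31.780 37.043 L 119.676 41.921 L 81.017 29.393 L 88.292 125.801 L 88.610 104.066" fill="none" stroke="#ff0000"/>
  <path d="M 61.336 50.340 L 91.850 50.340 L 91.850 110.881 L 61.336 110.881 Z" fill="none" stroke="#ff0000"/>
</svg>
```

Since the viewBox matches the mm dimensions, user units are millimetres directly. The only transform is the Y-flip y_m = 137.082 − y_svg.

Shape 1 is a line segment drawn with `<line>`. Its stroke #ff0000 means cut at S746, F921. After flipping Y the toolpath is (94.821,19.998) → (19.576,52.611).

Shape 2 is a regular polygon drawn with `<polygon>`. Its stroke #ff0000 means cut at S746, F921. After flipping Y the toolpath is (109.369,35.241) → (87.981,70.731) → (129.410,71.508) → (109.369,35.241), returning to the start.

Shape 3 is a open polyline drawn with `<path>`. Its stroke #ff0000 means cut at S746, F921. After flipping Y the toolpath is (91.800,78.100) → (31.780,100.039) → (119.676,95.161) → (81.017,107.689) → (88.292,11.281) → (88.610,33.016).

Shape 4 is a rectangle drawn with `<path>`. Its stroke #ff0000 means cut at S746, F921. After flipping Y the toolpath is (61.336,86.742) → (91.850,86.742) → (91.850,26.201) → (61.336,26.201) → (61.336,86.742), returning to the start.

; LightBurn 1.7.01
; GRBL device profile, absolute coords
G21
G90
G0 X94.821 Y19.998
M4 S746
G01 X19.576 Y52.611 F921
M5
G0 X109.369 Y35.241
M4 S746
G01 X87.981 Y70.731 F921
G01 X129.410 Y71.508
G01 X109.369 Y35.241
M5
G0 X91.800 Y78.100
M4 S746
G01 X31.780 Y100.039 F921
G01 X119.676 Y95.161
G01 X81.017 Y107.689
G01 X88.292 Y11.281
G01 X88.610 Y33.016
M5
G0 X61.336 Y86.742
M4 S746
G01 X91.850 Y86.742 F921
G01 X91.850 Y26.201
G01 X61.336 Y26.201
G01 X61.336 Y86.742
M5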